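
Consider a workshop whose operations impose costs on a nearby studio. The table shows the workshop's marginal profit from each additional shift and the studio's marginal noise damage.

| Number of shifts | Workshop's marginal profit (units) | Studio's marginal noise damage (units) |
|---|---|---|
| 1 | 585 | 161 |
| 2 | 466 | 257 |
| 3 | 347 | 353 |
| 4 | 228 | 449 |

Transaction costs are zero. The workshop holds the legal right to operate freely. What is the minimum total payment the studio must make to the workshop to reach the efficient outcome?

575

Left alone the workshop would choose level 4 (marginal profit stays positive).
Efficient level: k* = 2 (marginal profit ≥ marginal noise damage through 2).
The studio must at least cover the workshop's forgone profit from cutting 4→2: 347 + 228 = 575.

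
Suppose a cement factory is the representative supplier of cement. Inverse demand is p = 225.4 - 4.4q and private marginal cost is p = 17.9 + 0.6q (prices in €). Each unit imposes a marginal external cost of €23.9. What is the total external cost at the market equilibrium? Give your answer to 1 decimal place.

Market equilibrium (private): 17.9 + 0.6q = 225.4 - 4.4q → q_m = 41.5000.
Total external cost = MEC × q_m = 23.9 × 41.5000 = 991.8500.

€991.9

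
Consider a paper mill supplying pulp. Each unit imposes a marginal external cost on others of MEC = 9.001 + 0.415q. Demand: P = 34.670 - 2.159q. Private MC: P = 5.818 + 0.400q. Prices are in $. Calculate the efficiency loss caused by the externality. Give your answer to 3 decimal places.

DWL = $31.463

Market equilibrium (private): 5.818 + 0.400q = 34.670 - 2.159q → q_m = 11.2747.
Social marginal cost = private MC + MEC = 14.819 + 0.815q.
Set SMC = demand: 14.819 + 0.815q = 34.670 - 2.159q → q* = 6.6748.
Between q* and q_m the wedge SMC − demand runs linearly from 0 to MEC(q_m), so the loss is a triangle.
DWL = ½ × 4.5999 × 13.6800 = 31.4633.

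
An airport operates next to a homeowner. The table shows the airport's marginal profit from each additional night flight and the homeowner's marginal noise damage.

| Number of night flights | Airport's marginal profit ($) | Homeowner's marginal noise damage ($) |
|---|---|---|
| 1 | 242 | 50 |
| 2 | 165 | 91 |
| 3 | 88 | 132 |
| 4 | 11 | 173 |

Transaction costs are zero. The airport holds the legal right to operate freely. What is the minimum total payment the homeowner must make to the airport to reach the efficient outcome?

Left alone the airport would choose level 4 (marginal profit stays positive).
Efficient level: k* = 2 (marginal profit ≥ marginal noise damage through 2).
The homeowner must at least cover the airport's forgone profit from cutting 4→2: 88 + 11 = 99.

$99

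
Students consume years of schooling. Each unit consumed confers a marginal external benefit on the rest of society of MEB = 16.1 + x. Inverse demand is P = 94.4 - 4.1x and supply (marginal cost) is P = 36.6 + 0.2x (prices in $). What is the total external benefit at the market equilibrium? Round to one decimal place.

$306.8

Market equilibrium (private): 36.6 + 0.2x = 94.4 - 4.1x → x_m = 13.4419.
Total external benefit = ∫₀^{x_m} (16.1 + 1.0x) dx = 16.1×13.4419 + ½×1.0×13.4419² = 306.7569.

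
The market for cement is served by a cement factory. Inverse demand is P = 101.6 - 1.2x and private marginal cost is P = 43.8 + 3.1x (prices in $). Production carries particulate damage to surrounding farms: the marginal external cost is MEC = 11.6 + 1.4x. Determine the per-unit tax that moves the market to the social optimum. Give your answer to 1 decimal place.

Social marginal cost = private MC + MEC = 55.4 + 4.5x.
Set SMC = demand: 55.4 + 4.5x = 101.6 - 1.2x → x* = 8.1053.
The Pigouvian tax equals MEC at x*: 11.6 + 1.4×8.1053 = 22.9474.

tax = $22.9 per unit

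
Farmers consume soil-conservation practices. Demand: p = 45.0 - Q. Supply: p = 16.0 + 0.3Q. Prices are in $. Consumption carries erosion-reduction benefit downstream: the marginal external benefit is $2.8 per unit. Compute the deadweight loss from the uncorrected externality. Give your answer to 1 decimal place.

DWL = $3.0

Market equilibrium (private): 16.0 + 0.3Q = 45.0 - Q → Q_m = 22.3077.
Social marginal benefit = demand + MEB = 47.8 - Q.
Set SMB = MC: 47.8 - Q = 16.0 + 0.3Q → Q* = 24.4615.
The loss is the area between SMB and MC from Q* to Q_m; with linear curves that's a triangle of height MEB(Q_m).
DWL = ½ × 2.1538 × 2.8000 = 3.0153.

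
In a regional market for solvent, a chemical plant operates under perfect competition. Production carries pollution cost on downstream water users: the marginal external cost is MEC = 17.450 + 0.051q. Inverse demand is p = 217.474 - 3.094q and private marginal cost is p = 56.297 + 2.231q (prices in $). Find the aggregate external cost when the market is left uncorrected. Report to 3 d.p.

$551.538

Market equilibrium (private): 56.297 + 2.231q = 217.474 - 3.094q → q_m = 30.2680.
Total external cost = ∫₀^{q_m} (17.450 + 0.051q) dq = 17.450×30.2680 + ½×0.051×30.2680² = 551.5385.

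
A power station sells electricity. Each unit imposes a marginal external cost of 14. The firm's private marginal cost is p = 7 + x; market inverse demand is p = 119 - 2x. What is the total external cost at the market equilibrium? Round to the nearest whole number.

Market equilibrium (private): 7 + x = 119 - 2x → x_m = 37.3333.
Total external cost = MEC × x_m = 14 × 37.3333 = 522.6662.

523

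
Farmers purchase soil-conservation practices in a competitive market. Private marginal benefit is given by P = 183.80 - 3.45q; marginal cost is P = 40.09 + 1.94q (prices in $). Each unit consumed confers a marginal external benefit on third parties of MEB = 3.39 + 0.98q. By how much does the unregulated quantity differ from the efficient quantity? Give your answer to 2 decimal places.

Market equilibrium (private): 40.09 + 1.94q = 183.80 - 3.45q → q_m = 26.6623.
Social marginal benefit = demand + MEB = 187.19 - 2.47q.
Set SMB = MC: 187.19 - 2.47q = 40.09 + 1.94q → q* = 33.3560.
Gap = |26.6623 − 33.3560| = 6.6937.

6.69 units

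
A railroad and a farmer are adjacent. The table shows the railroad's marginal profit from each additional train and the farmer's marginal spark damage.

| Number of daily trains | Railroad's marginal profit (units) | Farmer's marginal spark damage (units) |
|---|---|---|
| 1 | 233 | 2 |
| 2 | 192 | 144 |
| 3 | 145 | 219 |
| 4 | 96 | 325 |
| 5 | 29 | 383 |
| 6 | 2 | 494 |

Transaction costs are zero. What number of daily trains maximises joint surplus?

2

Bargaining reaches the level where marginal profit last exceeds marginal spark damage.
That holds through level 2 (192 ≥ 144) but not at 3 (145 < 219).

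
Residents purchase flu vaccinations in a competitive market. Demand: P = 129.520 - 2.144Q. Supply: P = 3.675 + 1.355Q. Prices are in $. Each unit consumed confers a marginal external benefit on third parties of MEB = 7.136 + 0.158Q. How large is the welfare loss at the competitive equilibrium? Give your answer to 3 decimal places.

DWL = $24.591

Market equilibrium (private): 3.675 + 1.355Q = 129.520 - 2.144Q → Q_m = 35.9660.
Social marginal benefit = demand + MEB = 136.656 - 1.986Q.
Set SMB = MC: 136.656 - 1.986Q = 3.675 + 1.355Q → Q* = 39.8028.
The loss is the area between SMB and MC from Q* to Q_m; with linear curves that's a triangle of height MEB(Q_m).
DWL = ½ × 3.8368 × 12.8186 = 24.5912.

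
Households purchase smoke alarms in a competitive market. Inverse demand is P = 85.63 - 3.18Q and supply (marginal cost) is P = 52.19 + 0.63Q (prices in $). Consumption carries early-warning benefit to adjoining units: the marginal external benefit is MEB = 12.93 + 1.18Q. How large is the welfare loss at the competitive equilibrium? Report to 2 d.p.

Market equilibrium (private): 52.19 + 0.63Q = 85.63 - 3.18Q → Q_m = 8.7769.
Social marginal benefit = demand + MEB = 98.56 - 2.00Q.
Set SMB = MC: 98.56 - 2.00Q = 52.19 + 0.63Q → Q* = 17.6312.
The loss is the area between SMB and MC from Q* to Q_m; with linear curves that's a triangle of height MEB(Q_m).
DWL = ½ × 8.8543 × 23.2867 = 103.0937.

DWL = $103.09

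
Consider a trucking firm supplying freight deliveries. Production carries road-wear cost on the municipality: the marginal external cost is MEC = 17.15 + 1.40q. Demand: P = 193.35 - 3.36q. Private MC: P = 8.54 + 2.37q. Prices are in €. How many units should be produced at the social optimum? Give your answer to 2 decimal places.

Social marginal cost = private MC + MEC = 25.69 + 3.77q.
Set SMC = demand: 25.69 + 3.77q = 193.35 - 3.36q → q* = 23.5147.

q* = 23.51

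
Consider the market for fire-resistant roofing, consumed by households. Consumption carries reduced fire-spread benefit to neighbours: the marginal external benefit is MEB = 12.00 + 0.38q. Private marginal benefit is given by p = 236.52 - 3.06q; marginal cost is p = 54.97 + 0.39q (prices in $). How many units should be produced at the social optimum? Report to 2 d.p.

Social marginal benefit = demand + MEB = 248.52 - 2.68q.
Set SMB = MC: 248.52 - 2.68q = 54.97 + 0.39q → q* = 63.0456.

q* = 63.05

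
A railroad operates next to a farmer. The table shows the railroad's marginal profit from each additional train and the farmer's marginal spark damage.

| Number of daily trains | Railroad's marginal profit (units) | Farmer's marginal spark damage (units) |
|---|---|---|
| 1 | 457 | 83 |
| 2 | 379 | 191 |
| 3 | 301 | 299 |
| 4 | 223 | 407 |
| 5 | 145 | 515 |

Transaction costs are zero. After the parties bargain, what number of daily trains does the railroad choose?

Bargaining reaches the level where marginal profit last exceeds marginal spark damage.
That holds through level 3 (301 ≥ 299) but not at 4 (223 < 407).

3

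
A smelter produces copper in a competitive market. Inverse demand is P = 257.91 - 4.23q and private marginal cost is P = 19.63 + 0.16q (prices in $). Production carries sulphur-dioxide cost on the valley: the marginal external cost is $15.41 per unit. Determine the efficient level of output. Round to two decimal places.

q* = 50.77

Social marginal cost = private MC + MEC = 35.04 + 0.16q.
Set SMC = demand: 35.04 + 0.16q = 257.91 - 4.23q → q* = 50.7677.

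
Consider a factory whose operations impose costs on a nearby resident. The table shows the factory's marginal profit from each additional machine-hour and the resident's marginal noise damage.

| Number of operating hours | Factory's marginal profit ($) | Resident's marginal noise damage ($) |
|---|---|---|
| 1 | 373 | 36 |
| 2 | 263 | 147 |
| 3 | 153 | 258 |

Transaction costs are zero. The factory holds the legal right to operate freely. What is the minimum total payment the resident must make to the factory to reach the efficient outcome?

$153

Left alone the factory would choose level 3 (marginal profit stays positive).
Efficient level: k* = 2 (marginal profit ≥ marginal noise damage through 2).
The resident must at least cover the factory's forgone profit from cutting 3→2: 153 = 153.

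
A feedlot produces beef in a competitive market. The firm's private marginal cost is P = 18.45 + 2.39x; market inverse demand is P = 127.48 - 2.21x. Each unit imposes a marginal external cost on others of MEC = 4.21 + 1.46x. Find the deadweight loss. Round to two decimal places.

DWL = 124.31

Market equilibrium (private): 18.45 + 2.39x = 127.48 - 2.21x → x_m = 23.7022.
Social marginal cost = private MC + MEC = 22.66 + 3.85x.
Set SMC = demand: 22.66 + 3.85x = 127.48 - 2.21x → x* = 17.2970.
Height of the DWL triangle at x_m is SMC(x_m) − demand(x_m) = MEC(x_m) = 38.8152.
DWL = ½ × 6.4052 × 38.8152 = 124.3096.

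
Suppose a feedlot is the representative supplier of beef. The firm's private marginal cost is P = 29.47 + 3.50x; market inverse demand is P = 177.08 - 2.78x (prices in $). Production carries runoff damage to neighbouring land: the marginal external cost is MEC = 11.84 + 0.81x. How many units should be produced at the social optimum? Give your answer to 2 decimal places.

Social marginal cost = private MC + MEC = 41.31 + 4.31x.
Set SMC = demand: 41.31 + 4.31x = 177.08 - 2.78x → x* = 19.1495.

x* = 19.15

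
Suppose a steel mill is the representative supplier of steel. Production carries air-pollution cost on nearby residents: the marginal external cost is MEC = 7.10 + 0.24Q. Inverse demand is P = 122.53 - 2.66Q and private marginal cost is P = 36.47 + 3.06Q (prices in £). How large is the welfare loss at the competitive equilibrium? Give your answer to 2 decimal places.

Market equilibrium (private): 36.47 + 3.06Q = 122.53 - 2.66Q → Q_m = 15.0455.
Social marginal cost = private MC + MEC = 43.57 + 3.30Q.
Set SMC = demand: 43.57 + 3.30Q = 122.53 - 2.66Q → Q* = 13.2483.
Between Q* and Q_m the wedge SMC − demand runs linearly from 0 to MEC(Q_m), so the loss is a triangle.
DWL = ½ × 1.7972 × 10.7109 = 9.6248.

DWL = £9.62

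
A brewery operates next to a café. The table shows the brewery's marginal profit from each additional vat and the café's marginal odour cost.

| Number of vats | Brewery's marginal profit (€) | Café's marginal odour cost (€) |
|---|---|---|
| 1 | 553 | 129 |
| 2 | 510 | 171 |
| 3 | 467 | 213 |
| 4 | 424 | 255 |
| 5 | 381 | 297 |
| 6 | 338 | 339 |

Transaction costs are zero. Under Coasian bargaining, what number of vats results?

Bargaining reaches the level where marginal profit last exceeds marginal odour cost.
That holds through level 5 (381 ≥ 297) but not at 6 (338 < 339).

5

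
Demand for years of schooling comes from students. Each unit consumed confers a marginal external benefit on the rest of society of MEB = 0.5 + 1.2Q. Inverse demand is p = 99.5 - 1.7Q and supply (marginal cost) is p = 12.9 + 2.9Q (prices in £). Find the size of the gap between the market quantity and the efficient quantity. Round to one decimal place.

6.8 units

Market equilibrium (private): 12.9 + 2.9Q = 99.5 - 1.7Q → Q_m = 18.8261.
Social marginal benefit = demand + MEB = 100.0 - 0.5Q.
Set SMB = MC: 100.0 - 0.5Q = 12.9 + 2.9Q → Q* = 25.6176.
Gap = |18.8261 − 25.6176| = 6.7915.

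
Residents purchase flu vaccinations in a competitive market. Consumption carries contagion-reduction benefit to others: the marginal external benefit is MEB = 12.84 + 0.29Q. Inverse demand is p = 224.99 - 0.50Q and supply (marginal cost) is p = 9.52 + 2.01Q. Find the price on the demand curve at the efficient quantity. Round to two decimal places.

Social marginal benefit = demand + MEB = 237.83 - 0.21Q.
Set SMB = MC: 237.83 - 0.21Q = 9.52 + 2.01Q → Q* = 102.8423.
Consumer price on the demand curve at Q*: 224.99 − 0.50×102.8423 = 173.5689.

P = 173.57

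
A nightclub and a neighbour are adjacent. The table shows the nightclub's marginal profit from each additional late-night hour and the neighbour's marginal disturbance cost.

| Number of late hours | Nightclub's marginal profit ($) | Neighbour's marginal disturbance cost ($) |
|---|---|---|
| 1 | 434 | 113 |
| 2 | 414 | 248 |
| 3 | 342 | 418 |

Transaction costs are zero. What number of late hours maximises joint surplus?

Bargaining reaches the level where marginal profit last exceeds marginal disturbance cost.
That holds through level 2 (414 ≥ 248) but not at 3 (342 < 418).

2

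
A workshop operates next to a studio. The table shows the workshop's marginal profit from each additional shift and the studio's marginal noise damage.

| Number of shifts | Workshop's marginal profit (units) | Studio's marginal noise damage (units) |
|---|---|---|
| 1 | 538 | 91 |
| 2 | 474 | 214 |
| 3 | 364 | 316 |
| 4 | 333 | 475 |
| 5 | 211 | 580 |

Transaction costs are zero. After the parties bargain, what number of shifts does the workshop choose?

3

Bargaining reaches the level where marginal profit last exceeds marginal noise damage.
That holds through level 3 (364 ≥ 316) but not at 4 (333 < 475).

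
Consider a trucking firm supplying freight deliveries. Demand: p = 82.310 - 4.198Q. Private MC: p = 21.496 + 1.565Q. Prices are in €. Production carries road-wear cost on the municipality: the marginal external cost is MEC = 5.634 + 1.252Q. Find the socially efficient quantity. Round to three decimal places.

Q* = 7.866

Social marginal cost = private MC + MEC = 27.130 + 2.817Q.
Set SMC = demand: 27.130 + 2.817Q = 82.310 - 4.198Q → Q* = 7.8660.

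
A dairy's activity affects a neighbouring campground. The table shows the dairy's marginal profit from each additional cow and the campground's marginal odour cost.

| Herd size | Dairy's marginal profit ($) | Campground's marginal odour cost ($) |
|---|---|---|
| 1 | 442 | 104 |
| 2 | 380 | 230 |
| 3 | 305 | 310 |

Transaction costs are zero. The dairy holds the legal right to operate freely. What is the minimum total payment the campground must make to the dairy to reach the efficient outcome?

$305

Left alone the dairy would choose level 3 (marginal profit stays positive).
Efficient level: k* = 2 (marginal profit ≥ marginal odour cost through 2).
The campground must at least cover the dairy's forgone profit from cutting 3→2: 305 = 305.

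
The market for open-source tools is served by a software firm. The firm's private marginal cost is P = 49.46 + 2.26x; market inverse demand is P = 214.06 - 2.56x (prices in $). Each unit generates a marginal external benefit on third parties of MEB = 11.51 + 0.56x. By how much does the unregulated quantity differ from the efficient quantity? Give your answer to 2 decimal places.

7.19 units

Market equilibrium (private): 49.46 + 2.26x = 214.06 - 2.56x → x_m = 34.1494.
Social marginal cost = private MC − MEB = 37.95 + 1.70x.
Set SMC = demand: 37.95 + 1.70x = 214.06 - 2.56x → x* = 41.3404.
Gap = |34.1494 − 41.3404| = 7.1910.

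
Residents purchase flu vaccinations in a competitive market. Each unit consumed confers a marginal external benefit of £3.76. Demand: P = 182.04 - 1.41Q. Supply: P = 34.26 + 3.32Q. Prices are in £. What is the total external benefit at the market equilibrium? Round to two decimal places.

Market equilibrium (private): 34.26 + 3.32Q = 182.04 - 1.41Q → Q_m = 31.2431.
Total external benefit = MEB × Q_m = 3.76 × 31.2431 = 117.4741.

£117.47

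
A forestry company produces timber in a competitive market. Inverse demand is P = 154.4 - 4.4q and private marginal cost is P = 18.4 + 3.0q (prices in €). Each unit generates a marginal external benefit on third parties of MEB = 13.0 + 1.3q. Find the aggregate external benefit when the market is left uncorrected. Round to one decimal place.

€458.5

Market equilibrium (private): 18.4 + 3.0q = 154.4 - 4.4q → q_m = 18.3784.
Total external benefit = ∫₀^{q_m} (13.0 + 1.3q) dq = 13.0×18.3784 + ½×1.3×18.3784² = 458.4668.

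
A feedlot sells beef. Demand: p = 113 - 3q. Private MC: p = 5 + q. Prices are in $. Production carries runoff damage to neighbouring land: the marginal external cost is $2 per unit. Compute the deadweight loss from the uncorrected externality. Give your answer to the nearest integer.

Market equilibrium (private): 5 + q = 113 - 3q → q_m = 27.0000.
Social marginal cost = private MC + MEC = 7 + q.
Set SMC = demand: 7 + q = 113 - 3q → q* = 26.5000.
The loss is the area between SMC and demand from q* to q_m; with linear curves that's a triangle of height MEC(q_m).
DWL = ½ × 0.5000 × 2.0000 = 0.5000.

DWL = $1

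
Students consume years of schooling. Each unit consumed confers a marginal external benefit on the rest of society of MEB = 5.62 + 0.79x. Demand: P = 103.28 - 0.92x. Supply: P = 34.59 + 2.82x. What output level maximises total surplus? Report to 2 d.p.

x* = 25.19

Social marginal benefit = demand + MEB = 108.90 - 0.13x.
Set SMB = MC: 108.90 - 0.13x = 34.59 + 2.82x → x* = 25.1898.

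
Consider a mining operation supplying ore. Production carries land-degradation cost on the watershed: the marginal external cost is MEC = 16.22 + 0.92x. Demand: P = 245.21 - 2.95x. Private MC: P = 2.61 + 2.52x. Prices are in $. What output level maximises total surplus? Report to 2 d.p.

x* = 35.43

Social marginal cost = private MC + MEC = 18.83 + 3.44x.
Set SMC = demand: 18.83 + 3.44x = 245.21 - 2.95x → x* = 35.4272.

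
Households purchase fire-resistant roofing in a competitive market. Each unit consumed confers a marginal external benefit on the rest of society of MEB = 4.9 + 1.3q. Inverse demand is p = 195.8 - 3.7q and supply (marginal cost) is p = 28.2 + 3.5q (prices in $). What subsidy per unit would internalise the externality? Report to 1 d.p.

Social marginal benefit = demand + MEB = 200.7 - 2.4q.
Set SMB = MC: 200.7 - 2.4q = 28.2 + 3.5q → q* = 29.2373.
The Pigouvian subsidy equals MEB at q*: 4.9 + 1.3×29.2373 = 42.9085.

subsidy = $42.9 per unit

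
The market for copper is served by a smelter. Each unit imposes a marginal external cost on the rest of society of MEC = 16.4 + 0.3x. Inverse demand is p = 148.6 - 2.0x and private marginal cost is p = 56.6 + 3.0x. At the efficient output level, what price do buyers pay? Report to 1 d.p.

P = 120.1

Social marginal cost = private MC + MEC = 73.0 + 3.3x.
Set SMC = demand: 73.0 + 3.3x = 148.6 - 2.0x → x* = 14.2642.
Consumer price on the demand curve at x*: 148.6 − 2.0×14.2642 = 120.0716.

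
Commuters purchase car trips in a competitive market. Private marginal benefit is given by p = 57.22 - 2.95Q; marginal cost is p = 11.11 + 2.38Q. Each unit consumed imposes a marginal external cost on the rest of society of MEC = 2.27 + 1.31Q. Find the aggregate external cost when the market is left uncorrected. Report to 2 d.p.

Market equilibrium (private): 11.11 + 2.38Q = 57.22 - 2.95Q → Q_m = 8.6510.
Total external cost = ∫₀^{Q_m} (2.27 + 1.31Q) dQ = 2.27×8.6510 + ½×1.31×8.6510² = 68.6578.

68.66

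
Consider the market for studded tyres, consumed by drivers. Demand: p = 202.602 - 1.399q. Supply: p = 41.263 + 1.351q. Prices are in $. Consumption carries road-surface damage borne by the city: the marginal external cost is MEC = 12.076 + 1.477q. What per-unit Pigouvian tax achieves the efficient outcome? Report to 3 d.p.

Social marginal benefit = demand − MEC = 190.526 - 2.876q.
Set SMB = MC: 190.526 - 2.876q = 41.263 + 1.351q → q* = 35.3118.
The Pigouvian tax equals MEC at q*: 12.076 + 1.477×35.3118 = 64.2315.

tax = $64.232 per unit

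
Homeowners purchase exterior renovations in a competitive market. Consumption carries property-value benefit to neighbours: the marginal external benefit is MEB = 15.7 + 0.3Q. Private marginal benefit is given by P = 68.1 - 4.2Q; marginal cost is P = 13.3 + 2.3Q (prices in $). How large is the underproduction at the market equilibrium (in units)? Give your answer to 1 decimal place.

2.9 units

Market equilibrium (private): 13.3 + 2.3Q = 68.1 - 4.2Q → Q_m = 8.4308.
Social marginal benefit = demand + MEB = 83.8 - 3.9Q.
Set SMB = MC: 83.8 - 3.9Q = 13.3 + 2.3Q → Q* = 11.3710.
Gap = |8.4308 − 11.3710| = 2.9402.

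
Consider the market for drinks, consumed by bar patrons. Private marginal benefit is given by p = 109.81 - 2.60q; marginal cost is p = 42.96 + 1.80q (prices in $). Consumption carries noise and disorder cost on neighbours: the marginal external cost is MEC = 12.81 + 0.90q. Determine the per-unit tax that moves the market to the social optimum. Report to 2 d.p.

Social marginal benefit = demand − MEC = 97.00 - 3.50q.
Set SMB = MC: 97.00 - 3.50q = 42.96 + 1.80q → q* = 10.1962.
The Pigouvian tax equals MEC at q*: 12.81 + 0.90×10.1962 = 21.9866.

tax = $21.99 per unit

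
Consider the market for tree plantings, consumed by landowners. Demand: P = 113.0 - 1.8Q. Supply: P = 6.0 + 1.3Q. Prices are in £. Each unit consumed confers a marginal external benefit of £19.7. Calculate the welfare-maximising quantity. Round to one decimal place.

Q* = 40.9

Social marginal benefit = demand + MEB = 132.7 - 1.8Q.
Set SMB = MC: 132.7 - 1.8Q = 6.0 + 1.3Q → Q* = 40.8710.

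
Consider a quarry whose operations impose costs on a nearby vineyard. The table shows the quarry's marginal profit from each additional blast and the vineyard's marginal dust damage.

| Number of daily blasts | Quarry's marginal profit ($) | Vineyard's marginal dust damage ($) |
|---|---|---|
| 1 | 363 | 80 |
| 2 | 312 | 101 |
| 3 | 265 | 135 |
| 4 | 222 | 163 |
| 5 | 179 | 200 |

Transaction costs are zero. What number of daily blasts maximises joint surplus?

4

Bargaining reaches the level where marginal profit last exceeds marginal dust damage.
That holds through level 4 (222 ≥ 163) but not at 5 (179 < 200).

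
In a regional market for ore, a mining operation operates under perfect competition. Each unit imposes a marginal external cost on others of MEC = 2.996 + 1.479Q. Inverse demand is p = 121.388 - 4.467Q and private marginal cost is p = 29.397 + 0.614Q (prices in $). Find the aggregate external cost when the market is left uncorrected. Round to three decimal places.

$296.641

Market equilibrium (private): 29.397 + 0.614Q = 121.388 - 4.467Q → Q_m = 18.1049.
Total external cost = ∫₀^{Q_m} (2.996 + 1.479Q) dQ = 2.996×18.1049 + ½×1.479×18.1049² = 296.6411.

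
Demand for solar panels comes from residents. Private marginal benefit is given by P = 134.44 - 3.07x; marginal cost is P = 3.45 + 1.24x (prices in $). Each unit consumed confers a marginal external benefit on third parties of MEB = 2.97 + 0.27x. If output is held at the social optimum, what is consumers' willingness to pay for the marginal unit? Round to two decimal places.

P = $32.64

Social marginal benefit = demand + MEB = 137.41 - 2.80x.
Set SMB = MC: 137.41 - 2.80x = 3.45 + 1.24x → x* = 33.1584.
Consumer price on the demand curve at x*: 134.44 − 3.07×33.1584 = 32.6437.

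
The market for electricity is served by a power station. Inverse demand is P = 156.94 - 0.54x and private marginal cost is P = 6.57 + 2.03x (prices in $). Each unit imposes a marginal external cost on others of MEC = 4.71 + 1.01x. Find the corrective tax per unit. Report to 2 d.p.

tax = $45.80 per unit

Social marginal cost = private MC + MEC = 11.28 + 3.04x.
Set SMC = demand: 11.28 + 3.04x = 156.94 - 0.54x → x* = 40.6872.
The Pigouvian tax equals MEC at x*: 4.71 + 1.01×40.6872 = 45.8041.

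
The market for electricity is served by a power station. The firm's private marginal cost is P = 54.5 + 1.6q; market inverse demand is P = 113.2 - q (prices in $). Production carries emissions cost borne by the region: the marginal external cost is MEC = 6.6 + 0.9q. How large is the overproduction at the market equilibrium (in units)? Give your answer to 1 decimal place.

Market equilibrium (private): 54.5 + 1.6q = 113.2 - q → q_m = 22.5769.
Social marginal cost = private MC + MEC = 61.1 + 2.5q.
Set SMC = demand: 61.1 + 2.5q = 113.2 - q → q* = 14.8857.
Gap = |22.5769 − 14.8857| = 7.6912.

7.7 units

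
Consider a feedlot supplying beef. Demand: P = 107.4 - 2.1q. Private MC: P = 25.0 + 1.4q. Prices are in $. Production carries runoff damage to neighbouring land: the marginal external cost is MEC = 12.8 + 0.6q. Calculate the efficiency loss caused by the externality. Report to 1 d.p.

Market equilibrium (private): 25.0 + 1.4q = 107.4 - 2.1q → q_m = 23.5429.
Social marginal cost = private MC + MEC = 37.8 + 2.0q.
Set SMC = demand: 37.8 + 2.0q = 107.4 - 2.1q → q* = 16.9756.
The welfare-loss triangle has base |q_m − q*| and height MEC(q_m) (the vertical gap between SMC and demand is zero at q* and MEC at q_m).
DWL = ½ × 6.5673 × 26.9257 = 88.4146.

DWL = $88.4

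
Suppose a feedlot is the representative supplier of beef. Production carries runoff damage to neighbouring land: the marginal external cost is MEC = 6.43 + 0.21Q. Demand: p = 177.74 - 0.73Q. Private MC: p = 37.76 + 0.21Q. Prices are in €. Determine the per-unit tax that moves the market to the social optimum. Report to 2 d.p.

tax = €30.82 per unit

Social marginal cost = private MC + MEC = 44.19 + 0.42Q.
Set SMC = demand: 44.19 + 0.42Q = 177.74 - 0.73Q → Q* = 116.1304.
The Pigouvian tax equals MEC at Q*: 6.43 + 0.21×116.1304 = 30.8174.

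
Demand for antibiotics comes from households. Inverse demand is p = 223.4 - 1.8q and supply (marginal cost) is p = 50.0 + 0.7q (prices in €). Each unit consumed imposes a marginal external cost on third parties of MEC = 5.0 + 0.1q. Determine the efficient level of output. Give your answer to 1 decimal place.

q* = 64.8

Social marginal benefit = demand − MEC = 218.4 - 1.9q.
Set SMB = MC: 218.4 - 1.9q = 50.0 + 0.7q → q* = 64.7692.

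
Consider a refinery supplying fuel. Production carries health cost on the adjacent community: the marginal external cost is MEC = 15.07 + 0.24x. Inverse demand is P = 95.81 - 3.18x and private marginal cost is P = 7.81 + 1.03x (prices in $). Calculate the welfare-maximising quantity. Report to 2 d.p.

Social marginal cost = private MC + MEC = 22.88 + 1.27x.
Set SMC = demand: 22.88 + 1.27x = 95.81 - 3.18x → x* = 16.3888.

x* = 16.39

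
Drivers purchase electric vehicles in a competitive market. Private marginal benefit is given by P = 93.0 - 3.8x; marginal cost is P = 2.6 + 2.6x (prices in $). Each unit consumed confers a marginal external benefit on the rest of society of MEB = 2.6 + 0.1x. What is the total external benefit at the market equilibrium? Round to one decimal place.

$46.7

Market equilibrium (private): 2.6 + 2.6x = 93.0 - 3.8x → x_m = 14.1250.
Total external benefit = ∫₀^{x_m} (2.6 + 0.1x) dx = 2.6×14.1250 + ½×0.1×14.1250² = 46.7008.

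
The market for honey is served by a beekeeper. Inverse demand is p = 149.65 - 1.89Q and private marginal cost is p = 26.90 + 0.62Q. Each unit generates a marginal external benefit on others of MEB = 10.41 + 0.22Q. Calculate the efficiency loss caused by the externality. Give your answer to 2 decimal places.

DWL = 97.84

Market equilibrium (private): 26.90 + 0.62Q = 149.65 - 1.89Q → Q_m = 48.9044.
Social marginal cost = private MC − MEB = 16.49 + 0.40Q.
Set SMC = demand: 16.49 + 0.40Q = 149.65 - 1.89Q → Q* = 58.1485.
Height of the DWL triangle at Q_m is demand(Q_m) − SMC(Q_m) = MEB(Q_m) = 21.1690.
DWL = ½ × 9.2441 × 21.1690 = 97.8442.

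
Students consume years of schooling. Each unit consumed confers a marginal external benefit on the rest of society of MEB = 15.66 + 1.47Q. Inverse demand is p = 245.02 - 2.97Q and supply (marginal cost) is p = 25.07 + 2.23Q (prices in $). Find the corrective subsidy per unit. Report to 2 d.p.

subsidy = $108.51 per unit

Social marginal benefit = demand + MEB = 260.68 - 1.50Q.
Set SMB = MC: 260.68 - 1.50Q = 25.07 + 2.23Q → Q* = 63.1662.
The Pigouvian subsidy equals MEB at Q*: 15.66 + 1.47×63.1662 = 108.5143.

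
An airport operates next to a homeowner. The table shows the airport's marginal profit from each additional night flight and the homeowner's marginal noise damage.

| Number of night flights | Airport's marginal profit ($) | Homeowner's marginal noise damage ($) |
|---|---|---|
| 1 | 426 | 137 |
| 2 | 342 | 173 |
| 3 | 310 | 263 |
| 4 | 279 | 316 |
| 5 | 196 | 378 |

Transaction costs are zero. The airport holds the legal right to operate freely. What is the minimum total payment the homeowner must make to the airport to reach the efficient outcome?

Left alone the airport would choose level 5 (marginal profit stays positive).
Efficient level: k* = 3 (marginal profit ≥ marginal noise damage through 3).
The homeowner must at least cover the airport's forgone profit from cutting 5→3: 279 + 196 = 475.

$475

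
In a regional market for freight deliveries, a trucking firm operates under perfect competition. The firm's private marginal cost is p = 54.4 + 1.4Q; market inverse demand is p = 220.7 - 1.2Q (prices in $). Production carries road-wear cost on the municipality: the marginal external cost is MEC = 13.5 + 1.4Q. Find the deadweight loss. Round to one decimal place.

Market equilibrium (private): 54.4 + 1.4Q = 220.7 - 1.2Q → Q_m = 63.9615.
Social marginal cost = private MC + MEC = 67.9 + 2.8Q.
Set SMC = demand: 67.9 + 2.8Q = 220.7 - 1.2Q → Q* = 38.2000.
Between Q* and Q_m the wedge SMC − demand runs linearly from 0 to MEC(Q_m), so the loss is a triangle.
DWL = ½ × 25.7615 × 103.0462 = 1327.3123.

DWL = $1327.3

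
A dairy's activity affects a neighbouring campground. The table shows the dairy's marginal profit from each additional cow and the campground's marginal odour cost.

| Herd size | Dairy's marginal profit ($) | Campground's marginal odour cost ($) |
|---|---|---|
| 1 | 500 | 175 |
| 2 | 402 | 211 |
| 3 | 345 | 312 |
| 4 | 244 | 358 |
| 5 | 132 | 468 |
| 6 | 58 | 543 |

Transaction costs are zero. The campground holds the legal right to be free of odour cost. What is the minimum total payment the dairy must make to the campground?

$698

Efficient level: marginal profit ≥ marginal odour cost through level 3, so k* = 3.
With the campground holding the right, the dairy must at least compensate total damage at k*: 175 + 211 + 312 = 698.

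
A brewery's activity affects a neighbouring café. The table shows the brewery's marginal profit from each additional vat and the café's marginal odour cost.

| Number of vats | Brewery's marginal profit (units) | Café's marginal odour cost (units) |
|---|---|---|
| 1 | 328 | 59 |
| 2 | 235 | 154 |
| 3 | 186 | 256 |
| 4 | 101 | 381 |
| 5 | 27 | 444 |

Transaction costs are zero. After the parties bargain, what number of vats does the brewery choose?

Bargaining reaches the level where marginal profit last exceeds marginal odour cost.
That holds through level 2 (235 ≥ 154) but not at 3 (186 < 256).

2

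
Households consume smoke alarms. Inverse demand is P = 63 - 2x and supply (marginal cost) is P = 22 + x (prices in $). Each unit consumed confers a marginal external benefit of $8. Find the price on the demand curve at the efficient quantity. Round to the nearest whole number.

Social marginal benefit = demand + MEB = 71 - 2x.
Set SMB = MC: 71 - 2x = 22 + x → x* = 16.3333.
Consumer price on the demand curve at x*: 63 − 2×16.3333 = 30.3334.

P = $30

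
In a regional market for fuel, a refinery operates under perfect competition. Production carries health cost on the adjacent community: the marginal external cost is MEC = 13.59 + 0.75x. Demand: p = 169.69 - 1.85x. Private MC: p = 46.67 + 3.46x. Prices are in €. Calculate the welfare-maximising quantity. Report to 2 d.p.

x* = 18.06

Social marginal cost = private MC + MEC = 60.26 + 4.21x.
Set SMC = demand: 60.26 + 4.21x = 169.69 - 1.85x → x* = 18.0578.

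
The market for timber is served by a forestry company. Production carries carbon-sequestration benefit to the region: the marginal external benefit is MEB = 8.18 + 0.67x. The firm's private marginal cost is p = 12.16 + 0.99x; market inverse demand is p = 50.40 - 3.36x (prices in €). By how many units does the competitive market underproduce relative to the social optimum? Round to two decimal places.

Market equilibrium (private): 12.16 + 0.99x = 50.40 - 3.36x → x_m = 8.7908.
Social marginal cost = private MC − MEB = 3.98 + 0.32x.
Set SMC = demand: 3.98 + 0.32x = 50.40 - 3.36x → x* = 12.6141.
Gap = |8.7908 − 12.6141| = 3.8233.

3.82 units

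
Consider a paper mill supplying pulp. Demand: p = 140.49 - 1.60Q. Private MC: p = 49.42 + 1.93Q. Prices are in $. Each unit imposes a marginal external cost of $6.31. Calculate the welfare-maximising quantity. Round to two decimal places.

Social marginal cost = private MC + MEC = 55.73 + 1.93Q.
Set SMC = demand: 55.73 + 1.93Q = 140.49 - 1.60Q → Q* = 24.0113.

Q* = 24.01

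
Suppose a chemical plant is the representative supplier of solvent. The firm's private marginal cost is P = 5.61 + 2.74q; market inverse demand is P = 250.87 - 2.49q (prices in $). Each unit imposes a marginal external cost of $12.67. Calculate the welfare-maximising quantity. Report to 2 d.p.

Social marginal cost = private MC + MEC = 18.28 + 2.74q.
Set SMC = demand: 18.28 + 2.74q = 250.87 - 2.49q → q* = 44.4723.

q* = 44.47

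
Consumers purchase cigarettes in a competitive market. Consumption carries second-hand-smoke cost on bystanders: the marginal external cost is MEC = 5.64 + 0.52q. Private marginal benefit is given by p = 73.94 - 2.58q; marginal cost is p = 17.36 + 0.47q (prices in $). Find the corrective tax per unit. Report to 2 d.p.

tax = $13.06 per unit

Social marginal benefit = demand − MEC = 68.30 - 3.10q.
Set SMB = MC: 68.30 - 3.10q = 17.36 + 0.47q → q* = 14.2689.
The Pigouvian tax equals MEC at q*: 5.64 + 0.52×14.2689 = 13.0598.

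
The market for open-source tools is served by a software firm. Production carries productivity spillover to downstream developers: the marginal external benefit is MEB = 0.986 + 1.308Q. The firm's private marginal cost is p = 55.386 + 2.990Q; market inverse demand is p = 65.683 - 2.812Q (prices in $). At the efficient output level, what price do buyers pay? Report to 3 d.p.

Social marginal cost = private MC − MEB = 54.400 + 1.682Q.
Set SMC = demand: 54.400 + 1.682Q = 65.683 - 2.812Q → Q* = 2.5107.
Consumer price on the demand curve at Q*: 65.683 − 2.812×2.5107 = 58.6229.

P = $58.623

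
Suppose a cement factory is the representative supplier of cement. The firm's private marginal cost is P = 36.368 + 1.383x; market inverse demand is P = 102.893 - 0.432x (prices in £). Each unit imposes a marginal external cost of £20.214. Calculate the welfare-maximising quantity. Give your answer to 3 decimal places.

Social marginal cost = private MC + MEC = 56.582 + 1.383x.
Set SMC = demand: 56.582 + 1.383x = 102.893 - 0.432x → x* = 25.5157.

x* = 25.516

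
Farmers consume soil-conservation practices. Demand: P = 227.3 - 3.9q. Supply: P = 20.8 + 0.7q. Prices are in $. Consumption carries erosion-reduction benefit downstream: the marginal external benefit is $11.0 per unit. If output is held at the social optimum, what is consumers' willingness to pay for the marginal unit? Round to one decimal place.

P = $42.9

Social marginal benefit = demand + MEB = 238.3 - 3.9q.
Set SMB = MC: 238.3 - 3.9q = 20.8 + 0.7q → q* = 47.2826.
Consumer price on the demand curve at q*: 227.3 − 3.9×47.2826 = 42.8979.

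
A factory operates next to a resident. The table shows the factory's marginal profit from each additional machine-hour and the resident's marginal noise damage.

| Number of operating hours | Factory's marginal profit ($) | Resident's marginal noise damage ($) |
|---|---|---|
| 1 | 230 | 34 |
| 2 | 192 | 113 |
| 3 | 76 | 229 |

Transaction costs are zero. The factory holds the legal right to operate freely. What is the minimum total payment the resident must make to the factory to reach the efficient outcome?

$76

Left alone the factory would choose level 3 (marginal profit stays positive).
Efficient level: k* = 2 (marginal profit ≥ marginal noise damage through 2).
The resident must at least cover the factory's forgone profit from cutting 3→2: 76 = 76.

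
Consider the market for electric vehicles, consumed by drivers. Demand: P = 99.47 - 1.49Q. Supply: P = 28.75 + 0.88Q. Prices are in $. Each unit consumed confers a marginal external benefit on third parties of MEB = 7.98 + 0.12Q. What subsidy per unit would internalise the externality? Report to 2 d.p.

subsidy = $12.18 per unit

Social marginal benefit = demand + MEB = 107.45 - 1.37Q.
Set SMB = MC: 107.45 - 1.37Q = 28.75 + 0.88Q → Q* = 34.9778.
The Pigouvian subsidy equals MEB at Q*: 7.98 + 0.12×34.9778 = 12.1773.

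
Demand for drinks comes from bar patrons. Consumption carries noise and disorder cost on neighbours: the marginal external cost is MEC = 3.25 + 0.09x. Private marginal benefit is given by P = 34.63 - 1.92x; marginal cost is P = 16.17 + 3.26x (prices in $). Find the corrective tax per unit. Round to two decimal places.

tax = $3.51 per unit

Social marginal benefit = demand − MEC = 31.38 - 2.01x.
Set SMB = MC: 31.38 - 2.01x = 16.17 + 3.26x → x* = 2.8861.
The Pigouvian tax equals MEC at x*: 3.25 + 0.09×2.8861 = 3.5097.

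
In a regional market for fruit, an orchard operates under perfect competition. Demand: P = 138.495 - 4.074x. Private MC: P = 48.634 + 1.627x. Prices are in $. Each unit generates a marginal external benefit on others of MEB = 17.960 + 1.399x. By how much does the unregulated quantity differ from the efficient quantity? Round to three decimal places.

9.301 units

Market equilibrium (private): 48.634 + 1.627x = 138.495 - 4.074x → x_m = 15.7623.
Social marginal cost = private MC − MEB = 30.674 + 0.228x.
Set SMC = demand: 30.674 + 0.228x = 138.495 - 4.074x → x* = 25.0630.
Gap = |15.7623 − 25.0630| = 9.3007.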